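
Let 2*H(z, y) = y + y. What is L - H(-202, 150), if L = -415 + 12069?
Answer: 11504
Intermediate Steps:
L = 11654
H(z, y) = y (H(z, y) = (y + y)/2 = (2*y)/2 = y)
L - H(-202, 150) = 11654 - 1*150 = 11654 - 150 = 11504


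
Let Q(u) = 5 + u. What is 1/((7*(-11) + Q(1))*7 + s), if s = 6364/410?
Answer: -205/98703 ≈ -0.0020769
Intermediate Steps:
s = 3182/205 (s = 6364*(1/410) = 3182/205 ≈ 15.522)
1/((7*(-11) + Q(1))*7 + s) = 1/((7*(-11) + (5 + 1))*7 + 3182/205) = 1/((-77 + 6)*7 + 3182/205) = 1/(-71*7 + 3182/205) = 1/(-497 + 3182/205) = 1/(-98703/205) = -205/98703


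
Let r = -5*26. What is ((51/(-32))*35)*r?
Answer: 116025/16 ≈ 7251.6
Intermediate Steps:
r = -130
((51/(-32))*35)*r = ((51/(-32))*35)*(-130) = ((51*(-1/32))*35)*(-130) = -51/32*35*(-130) = -1785/32*(-130) = 116025/16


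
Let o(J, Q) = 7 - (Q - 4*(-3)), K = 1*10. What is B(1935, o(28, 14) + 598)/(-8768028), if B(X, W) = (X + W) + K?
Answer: -631/2192007 ≈ -0.00028786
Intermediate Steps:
K = 10
o(J, Q) = -5 - Q (o(J, Q) = 7 - (Q + 12) = 7 - (12 + Q) = 7 + (-12 - Q) = -5 - Q)
B(X, W) = 10 + W + X (B(X, W) = (X + W) + 10 = (W + X) + 10 = 10 + W + X)
B(1935, o(28, 14) + 598)/(-8768028) = (10 + ((-5 - 1*14) + 598) + 1935)/(-8768028) = (10 + ((-5 - 14) + 598) + 1935)*(-1/8768028) = (10 + (-19 + 598) + 1935)*(-1/8768028) = (10 + 579 + 1935)*(-1/8768028) = 2524*(-1/8768028) = -631/2192007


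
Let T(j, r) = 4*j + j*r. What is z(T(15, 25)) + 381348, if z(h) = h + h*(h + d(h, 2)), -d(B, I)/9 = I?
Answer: 563178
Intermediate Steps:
d(B, I) = -9*I
z(h) = h + h*(-18 + h) (z(h) = h + h*(h - 9*2) = h + h*(h - 18) = h + h*(-18 + h))
z(T(15, 25)) + 381348 = (15*(4 + 25))*(-17 + 15*(4 + 25)) + 381348 = (15*29)*(-17 + 15*29) + 381348 = 435*(-17 + 435) + 381348 = 435*418 + 381348 = 181830 + 381348 = 563178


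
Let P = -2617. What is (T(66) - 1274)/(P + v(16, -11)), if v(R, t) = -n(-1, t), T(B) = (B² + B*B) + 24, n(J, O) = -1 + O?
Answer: -7462/2605 ≈ -2.8645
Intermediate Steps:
T(B) = 24 + 2*B² (T(B) = (B² + B²) + 24 = 2*B² + 24 = 24 + 2*B²)
v(R, t) = 1 - t (v(R, t) = -(-1 + t) = 1 - t)
(T(66) - 1274)/(P + v(16, -11)) = ((24 + 2*66²) - 1274)/(-2617 + (1 - 1*(-11))) = ((24 + 2*4356) - 1274)/(-2617 + (1 + 11)) = ((24 + 8712) - 1274)/(-2617 + 12) = (8736 - 1274)/(-2605) = 7462*(-1/2605) = -7462/2605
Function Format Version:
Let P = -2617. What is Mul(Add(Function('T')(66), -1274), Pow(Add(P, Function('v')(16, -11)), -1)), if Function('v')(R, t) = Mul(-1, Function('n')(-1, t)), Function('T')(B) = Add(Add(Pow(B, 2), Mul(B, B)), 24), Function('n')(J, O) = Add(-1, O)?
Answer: Rational(-7462, 2605) ≈ -2.8645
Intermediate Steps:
Function('T')(B) = Add(24, Mul(2, Pow(B, 2))) (Function('T')(B) = Add(Add(Pow(B, 2), Pow(B, 2)), 24) = Add(Mul(2, Pow(B, 2)), 24) = Add(24, Mul(2, Pow(B, 2))))
Function('v')(R, t) = Add(1, Mul(-1, t)) (Function('v')(R, t) = Mul(-1, Add(-1, t)) = Add(1, Mul(-1, t)))
Mul(Add(Function('T')(66), -1274), Pow(Add(P, Function('v')(16, -11)), -1)) = Mul(Add(Add(24, Mul(2, Pow(66, 2))), -1274), Pow(Add(-2617, Add(1, Mul(-1, -11))), -1)) = Mul(Add(Add(24, Mul(2, 4356)), -1274), Pow(Add(-2617, Add(1, 11)), -1)) = Mul(Add(Add(24, 8712), -1274), Pow(Add(-2617, 12), -1)) = Mul(Add(8736, -1274), Pow(-2605, -1)) = Mul(7462, Rational(-1, 2605)) = Rational(-7462, 2605)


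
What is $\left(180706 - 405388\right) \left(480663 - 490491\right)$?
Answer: $2208174696$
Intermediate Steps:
$\left(180706 - 405388\right) \left(480663 - 490491\right) = \left(-224682\right) \left(-9828\right) = 2208174696$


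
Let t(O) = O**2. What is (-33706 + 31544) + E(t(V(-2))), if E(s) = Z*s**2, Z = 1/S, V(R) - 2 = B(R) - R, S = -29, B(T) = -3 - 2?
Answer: -62699/29 ≈ -2162.0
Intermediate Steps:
B(T) = -5
V(R) = -3 - R (V(R) = 2 + (-5 - R) = -3 - R)
Z = -1/29 (Z = 1/(-29) = -1/29 ≈ -0.034483)
E(s) = -s**2/29
(-33706 + 31544) + E(t(V(-2))) = (-33706 + 31544) - (-3 - 1*(-2))**4/29 = -2162 - (-3 + 2)**4/29 = -2162 - ((-1)**2)**2/29 = -2162 - 1/29*1**2 = -2162 - 1/29*1 = -2162 - 1/29 = -62699/29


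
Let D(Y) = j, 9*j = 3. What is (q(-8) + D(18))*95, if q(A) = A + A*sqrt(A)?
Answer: -2185/3 - 1520*I*sqrt(2) ≈ -728.33 - 2149.6*I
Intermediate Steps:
j = 1/3 (j = (1/9)*3 = 1/3 ≈ 0.33333)
D(Y) = 1/3
q(A) = A + A**(3/2)
(q(-8) + D(18))*95 = ((-8 + (-8)**(3/2)) + 1/3)*95 = ((-8 - 16*I*sqrt(2)) + 1/3)*95 = (-23/3 - 16*I*sqrt(2))*95 = -2185/3 - 1520*I*sqrt(2)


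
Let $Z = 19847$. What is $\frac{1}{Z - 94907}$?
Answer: $- \frac{1}{75060} \approx -1.3323 \cdot 10^{-5}$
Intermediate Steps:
$\frac{1}{Z - 94907} = \frac{1}{19847 - 94907} = \frac{1}{-75060} = - \frac{1}{75060}$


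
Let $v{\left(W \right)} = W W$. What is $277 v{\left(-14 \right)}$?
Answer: $54292$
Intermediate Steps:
$v{\left(W \right)} = W^{2}$
$277 v{\left(-14 \right)} = 277 \left(-14\right)^{2} = 277 \cdot 196 = 54292$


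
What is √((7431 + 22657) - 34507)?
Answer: 3*I*√491 ≈ 66.476*I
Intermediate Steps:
√((7431 + 22657) - 34507) = √(30088 - 34507) = √(-4419) = 3*I*√491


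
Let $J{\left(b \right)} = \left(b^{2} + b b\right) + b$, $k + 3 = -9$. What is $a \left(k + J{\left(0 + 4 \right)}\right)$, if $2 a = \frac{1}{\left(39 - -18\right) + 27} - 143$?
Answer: $- \frac{12011}{7} \approx -1715.9$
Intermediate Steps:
$k = -12$ ($k = -3 - 9 = -12$)
$J{\left(b \right)} = b + 2 b^{2}$ ($J{\left(b \right)} = \left(b^{2} + b^{2}\right) + b = 2 b^{2} + b = b + 2 b^{2}$)
$a = - \frac{12011}{168}$ ($a = \frac{\frac{1}{\left(39 - -18\right) + 27} - 143}{2} = \frac{\frac{1}{\left(39 + 18\right) + 27} - 143}{2} = \frac{\frac{1}{57 + 27} - 143}{2} = \frac{\frac{1}{84} - 143}{2} = \frac{1}{2} \left(- \frac{12011}{84}\right) = - \frac{12011}{168} \approx -71.494$)
$a \left(k + J{\left(0 + 4 \right)}\right) = - \frac{12011 \left(-12 + \left(0 + 4\right) \left(1 + 2 \left(0 + 4\right)\right)\right)}{168} = - \frac{12011 \left(-12 + 4 \left(1 + 2 \cdot 4\right)\right)}{168} = - \frac{12011 \left(-12 + 4 \left(1 + 8\right)\right)}{168} = - \frac{12011 \left(-12 + 4 \cdot 9\right)}{168} = - \frac{12011 \left(-12 + 36\right)}{168} = \left(- \frac{12011}{168}\right) 24 = - \frac{12011}{7}$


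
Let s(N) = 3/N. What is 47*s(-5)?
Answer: -141/5 ≈ -28.200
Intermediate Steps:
47*s(-5) = 47*(3/(-5)) = 47*(3*(-⅕)) = 47*(-⅗) = -141/5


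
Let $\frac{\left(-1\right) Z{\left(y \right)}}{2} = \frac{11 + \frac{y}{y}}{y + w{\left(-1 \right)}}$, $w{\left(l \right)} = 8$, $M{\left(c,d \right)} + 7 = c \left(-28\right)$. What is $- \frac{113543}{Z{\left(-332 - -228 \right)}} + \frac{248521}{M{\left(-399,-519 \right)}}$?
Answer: $- \frac{724368837}{1595} \approx -4.5415 \cdot 10^{5}$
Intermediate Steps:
$M{\left(c,d \right)} = -7 - 28 c$ ($M{\left(c,d \right)} = -7 + c \left(-28\right) = -7 - 28 c$)
$Z{\left(y \right)} = - \frac{24}{8 + y}$ ($Z{\left(y \right)} = - 2 \frac{11 + \frac{y}{y}}{y + 8} = - 2 \frac{11 + 1}{8 + y} = - 2 \frac{12}{8 + y} = - \frac{24}{8 + y}$)
$- \frac{113543}{Z{\left(-332 - -228 \right)}} + \frac{248521}{M{\left(-399,-519 \right)}} = - \frac{113543}{\left(-24\right) \frac{1}{8 - 104}} + \frac{248521}{-7 - -11172} = - \frac{113543}{\left(-24\right) \frac{1}{8 + \left(-332 + 228\right)}} + \frac{248521}{-7 + 11172} = - \frac{113543}{\left(-24\right) \frac{1}{8 - 104}} + \frac{248521}{11165} = - \frac{113543}{\left(-24\right) \frac{1}{-96}} + 248521 \cdot \frac{1}{11165} = - \frac{113543}{\left(-24\right) \left(- \frac{1}{96}\right)} + \frac{35503}{1595} = - 113543 \frac{1}{\frac{1}{4}} + \frac{35503}{1595} = \left(-113543\right) 4 + \frac{35503}{1595} = -454172 + \frac{35503}{1595} = - \frac{724368837}{1595}$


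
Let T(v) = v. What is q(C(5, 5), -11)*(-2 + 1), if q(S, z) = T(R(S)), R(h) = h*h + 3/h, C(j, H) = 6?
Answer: -73/2 ≈ -36.500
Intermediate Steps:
R(h) = h² + 3/h
q(S, z) = (3 + S³)/S
q(C(5, 5), -11)*(-2 + 1) = ((3 + 6³)/6)*(-2 + 1) = ((3 + 216)/6)*(-1) = ((⅙)*219)*(-1) = (73/2)*(-1) = -73/2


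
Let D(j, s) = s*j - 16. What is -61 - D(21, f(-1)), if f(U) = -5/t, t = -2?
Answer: -195/2 ≈ -97.500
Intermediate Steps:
f(U) = 5/2 (f(U) = -5/(-2) = -5*(-½) = 5/2)
D(j, s) = -16 + j*s (D(j, s) = j*s - 16 = -16 + j*s)
-61 - D(21, f(-1)) = -61 - (-16 + 21*(5/2)) = -61 - (-16 + 105/2) = -61 - 1*73/2 = -61 - 73/2 = -195/2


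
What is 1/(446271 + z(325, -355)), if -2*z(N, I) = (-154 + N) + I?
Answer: 1/446363 ≈ 2.2403e-6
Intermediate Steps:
z(N, I) = 77 - I/2 - N/2 (z(N, I) = -((-154 + N) + I)/2 = -(-154 + I + N)/2 = 77 - I/2 - N/2)
1/(446271 + z(325, -355)) = 1/(446271 + (77 - ½*(-355) - ½*325)) = 1/(446271 + (77 + 355/2 - 325/2)) = 1/(446271 + 92) = 1/446363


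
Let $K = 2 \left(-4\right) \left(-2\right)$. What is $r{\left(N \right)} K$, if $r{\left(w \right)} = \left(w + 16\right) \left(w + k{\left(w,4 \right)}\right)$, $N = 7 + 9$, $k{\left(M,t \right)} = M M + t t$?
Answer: $147456$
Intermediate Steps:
$k{\left(M,t \right)} = M^{2} + t^{2}$
$N = 16$
$r{\left(w \right)} = \left(16 + w\right) \left(16 + w + w^{2}\right)$ ($r{\left(w \right)} = \left(w + 16\right) \left(w + \left(w^{2} + 4^{2}\right)\right) = \left(16 + w\right) \left(w + \left(w^{2} + 16\right)\right) = \left(16 + w\right) \left(w + \left(16 + w^{2}\right)\right) = \left(16 + w\right) \left(16 + w + w^{2}\right)$)
$K = 16$ ($K = \left(-8\right) \left(-2\right) = 16$)
$r{\left(N \right)} K = \left(256 + 16^{3} + 17 \cdot 16^{2} + 32 \cdot 16\right) 16 = \left(256 + 4096 + 17 \cdot 256 + 512\right) 16 = \left(256 + 4096 + 4352 + 512\right) 16 = 9216 \cdot 16 = 147456$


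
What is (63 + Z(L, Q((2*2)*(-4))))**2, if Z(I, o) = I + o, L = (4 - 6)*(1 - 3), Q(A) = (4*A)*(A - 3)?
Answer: 1646089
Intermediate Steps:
Q(A) = 4*A*(-3 + A) (Q(A) = (4*A)*(-3 + A) = 4*A*(-3 + A))
L = 4 (L = -2*(-2) = 4)
(63 + Z(L, Q((2*2)*(-4))))**2 = (63 + (4 + 4*((2*2)*(-4))*(-3 + (2*2)*(-4))))**2 = (63 + (4 + 4*(4*(-4))*(-3 + 4*(-4))))**2 = (63 + (4 + 4*(-16)*(-3 - 16)))**2 = (63 + (4 + 4*(-16)*(-19)))**2 = (63 + (4 + 1216))**2 = (63 + 1220)**2 = 1283**2 = 1646089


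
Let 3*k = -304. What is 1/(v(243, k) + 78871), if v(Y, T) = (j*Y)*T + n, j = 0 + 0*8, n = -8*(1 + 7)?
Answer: 1/78807 ≈ 1.2689e-5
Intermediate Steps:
k = -304/3 (k = (1/3)*(-304) = -304/3 ≈ -101.33)
n = -64 (n = -8*8 = -64)
j = 0 (j = 0 + 0 = 0)
v(Y, T) = -64 (v(Y, T) = (0*Y)*T - 64 = 0*T - 64 = 0 - 64 = -64)
1/(v(243, k) + 78871) = 1/(-64 + 78871) = 1/78807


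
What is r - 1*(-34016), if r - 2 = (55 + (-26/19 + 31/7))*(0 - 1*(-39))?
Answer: 4825552/133 ≈ 36282.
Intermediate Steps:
r = 301424/133 (r = 2 + (55 + (-26/19 + 31/7))*(0 - 1*(-39)) = 2 + (55 + (-26*1/19 + 31*(1/7)))*(0 + 39) = 2 + (55 + (-26/19 + 31/7))*39 = 2 + (55 + 407/133)*39 = 2 + (7722/133)*39 = 2 + 301158/133 = 301424/133 ≈ 2266.3)
r - 1*(-34016) = 301424/133 - 1*(-34016) = 301424/133 + 34016 = 4825552/133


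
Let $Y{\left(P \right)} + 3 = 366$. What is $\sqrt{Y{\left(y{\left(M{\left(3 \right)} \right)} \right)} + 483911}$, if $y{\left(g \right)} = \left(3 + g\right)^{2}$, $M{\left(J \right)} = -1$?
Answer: $\sqrt{484274} \approx 695.9$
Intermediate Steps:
$Y{\left(P \right)} = 363$ ($Y{\left(P \right)} = -3 + 366 = 363$)
$\sqrt{Y{\left(y{\left(M{\left(3 \right)} \right)} \right)} + 483911} = \sqrt{363 + 483911} = \sqrt{484274}$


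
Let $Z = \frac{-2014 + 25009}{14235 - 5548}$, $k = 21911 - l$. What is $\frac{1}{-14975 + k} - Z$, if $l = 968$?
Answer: $- \frac{268543}{101456} \approx -2.6469$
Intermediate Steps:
$k = 20943$ ($k = 21911 - 968 = 20943$)
$Z = \frac{45}{17}$ ($Z = \frac{22995}{8687} = 22995 \cdot \frac{1}{8687} = \frac{45}{17} \approx 2.6471$)
$\frac{1}{-14975 + k} - Z = \frac{1}{-14975 + 20943} - \frac{45}{17} = \frac{1}{5968} - \frac{45}{17} = - \frac{268543}{101456}$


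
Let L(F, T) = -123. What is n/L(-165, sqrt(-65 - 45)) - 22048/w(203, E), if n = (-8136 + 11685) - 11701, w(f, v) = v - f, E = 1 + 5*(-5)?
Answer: 4562408/27921 ≈ 163.40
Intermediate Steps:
E = -24 (E = 1 - 25 = -24)
n = -8152 (n = 3549 - 11701 = -8152)
n/L(-165, sqrt(-65 - 45)) - 22048/w(203, E) = -8152/(-123) - 22048/(-24 - 1*203) = -8152*(-1/123) - 22048/(-24 - 203) = 8152/123 - 22048/(-227) = 8152/123 - 22048*(-1/227) = 8152/123 + 22048/227 = 4562408/27921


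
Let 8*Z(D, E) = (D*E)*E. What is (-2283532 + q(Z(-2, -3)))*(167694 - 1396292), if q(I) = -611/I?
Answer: 25246882939712/9 ≈ 2.8052e+12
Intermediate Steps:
Z(D, E) = D*E²/8 (Z(D, E) = ((D*E)*E)/8 = (D*E²)/8 = D*E²/8)
(-2283532 + q(Z(-2, -3)))*(167694 - 1396292) = (-2283532 - 611/((⅛)*(-2)*(-3)²))*(167694 - 1396292) = (-2283532 - 611/((⅛)*(-2)*9))*(-1228598) = (-2283532 - 611/(-9/4))*(-1228598) = (-2283532 - 611*(-4/9))*(-1228598) = (-2283532 + 2444/9)*(-1228598) = -20549344/9*(-1228598) = 25246882939712/9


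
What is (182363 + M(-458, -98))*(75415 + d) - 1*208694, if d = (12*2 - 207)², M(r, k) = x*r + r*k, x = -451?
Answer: 47242891026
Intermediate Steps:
M(r, k) = -451*r + k*r (M(r, k) = -451*r + r*k = -451*r + k*r)
d = 33489 (d = (24 - 207)² = (-183)² = 33489)
(182363 + M(-458, -98))*(75415 + d) - 1*208694 = (182363 - 458*(-451 - 98))*(75415 + 33489) - 1*208694 = (182363 - 458*(-549))*108904 - 208694 = (182363 + 251442)*108904 - 208694 = 433805*108904 - 208694 = 47243099720 - 208694 = 47242891026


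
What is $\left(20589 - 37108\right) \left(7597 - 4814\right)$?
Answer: $-45972377$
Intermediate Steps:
$\left(20589 - 37108\right) \left(7597 - 4814\right) = \left(-16519\right) 2783 = -45972377$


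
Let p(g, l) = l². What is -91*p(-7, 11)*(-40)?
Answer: 440440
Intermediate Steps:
-91*p(-7, 11)*(-40) = -91*11²*(-40) = -91*121*(-40) = -11011*(-40) = 440440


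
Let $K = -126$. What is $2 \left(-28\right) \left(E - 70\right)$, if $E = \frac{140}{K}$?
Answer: $\frac{35840}{9} \approx 3982.2$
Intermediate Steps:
$E = - \frac{10}{9}$ ($E = \frac{140}{-126} = 140 \left(- \frac{1}{126}\right) = - \frac{10}{9} \approx -1.1111$)
$2 \left(-28\right) \left(E - 70\right) = 2 \left(-28\right) \left(- \frac{10}{9} - 70\right) = \left(-56\right) \left(- \frac{640}{9}\right) = \frac{35840}{9}$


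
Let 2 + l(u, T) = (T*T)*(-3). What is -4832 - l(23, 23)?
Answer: -3243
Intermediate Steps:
l(u, T) = -2 - 3*T**2 (l(u, T) = -2 + (T*T)*(-3) = -2 + T**2*(-3) = -2 - 3*T**2)
-4832 - l(23, 23) = -4832 - (-2 - 3*23**2) = -4832 - (-2 - 3*529) = -4832 - (-2 - 1587) = -4832 - 1*(-1589) = -4832 + 1589 = -3243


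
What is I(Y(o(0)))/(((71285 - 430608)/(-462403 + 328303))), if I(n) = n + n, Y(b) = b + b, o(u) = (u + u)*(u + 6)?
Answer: 0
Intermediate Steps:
o(u) = 2*u*(6 + u) (o(u) = (2*u)*(6 + u) = 2*u*(6 + u))
Y(b) = 2*b
I(n) = 2*n
I(Y(o(0)))/(((71285 - 430608)/(-462403 + 328303))) = (2*(2*(2*0*(6 + 0))))/(((71285 - 430608)/(-462403 + 328303))) = (2*(2*(2*0*6)))/((-359323/(-134100))) = (2*(2*0))/((-359323*(-1/134100))) = (2*0)/(359323/134100) = 0*(134100/359323) = 0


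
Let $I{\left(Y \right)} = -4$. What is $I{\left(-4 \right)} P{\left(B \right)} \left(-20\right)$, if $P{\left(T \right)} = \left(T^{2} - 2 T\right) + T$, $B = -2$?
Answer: $480$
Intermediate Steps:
$P{\left(T \right)} = T^{2} - T$
$I{\left(-4 \right)} P{\left(B \right)} \left(-20\right) = - 4 \left(- 2 \left(-1 - 2\right)\right) \left(-20\right) = - 4 \left(\left(-2\right) \left(-3\right)\right) \left(-20\right) = \left(-4\right) 6 \left(-20\right) = \left(-24\right) \left(-20\right) = 480$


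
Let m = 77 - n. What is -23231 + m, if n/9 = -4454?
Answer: 16932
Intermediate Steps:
n = -40086 (n = 9*(-4454) = -40086)
m = 40163 (m = 77 - 1*(-40086) = 77 + 40086 = 40163)
-23231 + m = -23231 + 40163 = 16932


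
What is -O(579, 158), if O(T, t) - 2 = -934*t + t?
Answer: 147412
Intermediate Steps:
O(T, t) = 2 - 933*t (O(T, t) = 2 + (-934*t + t) = 2 - 933*t)
-O(579, 158) = -(2 - 933*158) = -(2 - 147414) = -1*(-147412) = 147412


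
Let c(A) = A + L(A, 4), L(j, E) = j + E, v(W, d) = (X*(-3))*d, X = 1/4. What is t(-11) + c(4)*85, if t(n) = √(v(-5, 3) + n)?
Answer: 1020 + I*√53/2 ≈ 1020.0 + 3.6401*I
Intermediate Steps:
X = ¼ ≈ 0.25000
v(W, d) = -3*d/4 (v(W, d) = ((¼)*(-3))*d = -3*d/4)
L(j, E) = E + j
c(A) = 4 + 2*A (c(A) = A + (4 + A) = 4 + 2*A)
t(n) = √(-9/4 + n) (t(n) = √(-¾*3 + n) = √(-9/4 + n))
t(-11) + c(4)*85 = √(-9 + 4*(-11))/2 + (4 + 2*4)*85 = √(-9 - 44)/2 + (4 + 8)*85 = √(-53)/2 + 12*85 = (I*√53)/2 + 1020 = I*√53/2 + 1020 = 1020 + I*√53/2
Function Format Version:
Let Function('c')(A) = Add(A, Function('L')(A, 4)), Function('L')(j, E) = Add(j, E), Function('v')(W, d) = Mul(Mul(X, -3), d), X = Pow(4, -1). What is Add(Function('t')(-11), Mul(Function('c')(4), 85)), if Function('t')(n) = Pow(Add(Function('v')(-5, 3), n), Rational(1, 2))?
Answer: Add(1020, Mul(Rational(1, 2), I, Pow(53, Rational(1, 2)))) ≈ Add(1020.0, Mul(3.6401, I))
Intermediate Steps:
X = Rational(1, 4) ≈ 0.25000
Function('v')(W, d) = Mul(Rational(-3, 4), d) (Function('v')(W, d) = Mul(Mul(Rational(1, 4), -3), d) = Mul(Rational(-3, 4), d))
Function('L')(j, E) = Add(E, j)
Function('c')(A) = Add(4, Mul(2, A)) (Function('c')(A) = Add(A, Add(4, A)) = Add(4, Mul(2, A)))
Function('t')(n) = Pow(Add(Rational(-9, 4), n), Rational(1, 2)) (Function('t')(n) = Pow(Add(Mul(Rational(-3, 4), 3), n), Rational(1, 2)) = Pow(Add(Rational(-9, 4), n), Rational(1, 2)))
Add(Function('t')(-11), Mul(Function('c')(4), 85)) = Add(Mul(Rational(1, 2), Pow(Add(-9, Mul(4, -11)), Rational(1, 2))), Mul(Add(4, Mul(2, 4)), 85)) = Add(Mul(Rational(1, 2), Pow(Add(-9, -44), Rational(1, 2))), Mul(Add(4, 8), 85)) = Add(Mul(Rational(1, 2), Pow(-53, Rational(1, 2))), Mul(12, 85)) = Add(Mul(Rational(1, 2), Mul(I, Pow(53, Rational(1, 2)))), 1020) = Add(Mul(Rational(1, 2), I, Pow(53, Rational(1, 2))), 1020) = Add(1020, Mul(Rational(1, 2), I, Pow(53, Rational(1, 2))))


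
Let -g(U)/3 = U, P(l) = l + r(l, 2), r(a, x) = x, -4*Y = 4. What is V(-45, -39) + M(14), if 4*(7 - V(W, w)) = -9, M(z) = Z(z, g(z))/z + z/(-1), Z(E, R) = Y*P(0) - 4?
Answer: -145/28 ≈ -5.1786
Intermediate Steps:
Y = -1 (Y = -¼*4 = -1)
P(l) = 2 + l (P(l) = l + 2 = 2 + l)
g(U) = -3*U
Z(E, R) = -6 (Z(E, R) = -(2 + 0) - 4 = -1*2 - 4 = -2 - 4 = -6)
M(z) = -z - 6/z (M(z) = -6/z + z/(-1) = -6/z + z*(-1) = -6/z - z = -z - 6/z)
V(W, w) = 37/4 (V(W, w) = 7 - ¼*(-9) = 7 + 9/4 = 37/4)
V(-45, -39) + M(14) = 37/4 + (-1*14 - 6/14) = 37/4 + (-14 - 6*1/14) = 37/4 + (-14 - 3/7) = 37/4 - 101/7 = -145/28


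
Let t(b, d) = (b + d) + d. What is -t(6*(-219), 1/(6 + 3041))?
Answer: 4003756/3047 ≈ 1314.0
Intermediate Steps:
t(b, d) = b + 2*d
-t(6*(-219), 1/(6 + 3041)) = -(6*(-219) + 2/(6 + 3041)) = -(-1314 + 2/3047) = -1*(-4003756/3047) = 4003756/3047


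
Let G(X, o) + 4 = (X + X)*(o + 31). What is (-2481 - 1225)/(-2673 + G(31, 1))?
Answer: 3706/693 ≈ 5.3478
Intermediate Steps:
G(X, o) = -4 + 2*X*(31 + o) (G(X, o) = -4 + (X + X)*(o + 31) = -4 + (2*X)*(31 + o) = -4 + 2*X*(31 + o))
(-2481 - 1225)/(-2673 + G(31, 1)) = (-2481 - 1225)/(-2673 + (-4 + 62*31 + 2*31*1)) = -3706/(-2673 + (-4 + 1922 + 62)) = -3706/(-2673 + 1980) = -3706/(-693) = -3706*(-1/693) = 3706/693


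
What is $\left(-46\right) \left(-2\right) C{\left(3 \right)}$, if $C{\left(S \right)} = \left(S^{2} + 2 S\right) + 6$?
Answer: $1932$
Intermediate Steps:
$C{\left(S \right)} = 6 + S^{2} + 2 S$
$\left(-46\right) \left(-2\right) C{\left(3 \right)} = \left(-46\right) \left(-2\right) \left(6 + 3^{2} + 2 \cdot 3\right) = 92 \left(6 + 9 + 6\right) = 92 \cdot 21 = 1932$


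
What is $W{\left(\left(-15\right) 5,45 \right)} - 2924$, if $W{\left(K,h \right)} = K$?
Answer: $-2999$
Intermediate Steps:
$W{\left(\left(-15\right) 5,45 \right)} - 2924 = \left(-15\right) 5 - 2924 = -75 - 2924 = -2999$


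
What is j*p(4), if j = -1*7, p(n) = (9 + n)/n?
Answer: -91/4 ≈ -22.750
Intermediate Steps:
p(n) = (9 + n)/n
j = -7
j*p(4) = -7*(9 + 4)/4 = -7*13/4 = -91/4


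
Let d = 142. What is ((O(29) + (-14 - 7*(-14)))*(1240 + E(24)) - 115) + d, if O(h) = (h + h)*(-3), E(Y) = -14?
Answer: -110313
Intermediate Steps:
O(h) = -6*h (O(h) = (2*h)*(-3) = -6*h)
((O(29) + (-14 - 7*(-14)))*(1240 + E(24)) - 115) + d = ((-6*29 + (-14 - 7*(-14)))*(1240 - 14) - 115) + 142 = ((-174 + (-14 + 98))*1226 - 115) + 142 = ((-174 + 84)*1226 - 115) + 142 = (-90*1226 - 115) + 142 = (-110340 - 115) + 142 = -110455 + 142 = -110313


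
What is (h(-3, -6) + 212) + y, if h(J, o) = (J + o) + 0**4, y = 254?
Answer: 457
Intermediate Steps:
h(J, o) = J + o (h(J, o) = (J + o) + 0 = J + o)
(h(-3, -6) + 212) + y = ((-3 - 6) + 212) + 254 = (-9 + 212) + 254 = 203 + 254 = 457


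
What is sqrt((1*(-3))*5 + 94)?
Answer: sqrt(79) ≈ 8.8882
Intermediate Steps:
sqrt((1*(-3))*5 + 94) = sqrt(-3*5 + 94) = sqrt(-15 + 94) = sqrt(79)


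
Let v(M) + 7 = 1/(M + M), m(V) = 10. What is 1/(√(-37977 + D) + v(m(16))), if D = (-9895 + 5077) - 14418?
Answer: -2780/22904521 - 1200*I*√6357/22904521 ≈ -0.00012137 - 0.0041772*I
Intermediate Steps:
D = -19236 (D = -4818 - 14418 = -19236)
v(M) = -7 + 1/(2*M) (v(M) = -7 + 1/(M + M) = -7 + 1/(2*M))
1/(√(-37977 + D) + v(m(16))) = 1/(√(-37977 - 19236) + (-7 + (½)/10)) = 1/(√(-57213) + (-7 + (½)*(⅒))) = 1/(3*I*√6357 + (-7 + 1/20)) = 1/(3*I*√6357 - 139/20) = 1/(-139/20 + 3*I*√6357)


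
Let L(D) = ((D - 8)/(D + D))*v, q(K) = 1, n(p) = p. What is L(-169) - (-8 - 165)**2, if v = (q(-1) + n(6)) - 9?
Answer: -5058178/169 ≈ -29930.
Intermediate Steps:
v = -2 (v = (1 + 6) - 9 = 7 - 9 = -2)
L(D) = -(-8 + D)/D (L(D) = ((D - 8)/(D + D))*(-2) = ((-8 + D)/((2*D)))*(-2) = ((-8 + D)*(1/(2*D)))*(-2) = ((-8 + D)/(2*D))*(-2) = -(-8 + D)/D)
L(-169) - (-8 - 165)**2 = (8 - 1*(-169))/(-169) - (-8 - 165)**2 = -(8 + 169)/169 - 1*(-173)**2 = -1/169*177 - 1*29929 = -177/169 - 29929 = -5058178/169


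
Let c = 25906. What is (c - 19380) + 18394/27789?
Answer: 181369408/27789 ≈ 6526.7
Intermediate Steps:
(c - 19380) + 18394/27789 = (25906 - 19380) + 18394/27789 = 6526 + 18394*(1/27789) = 6526 + 18394/27789 = 181369408/27789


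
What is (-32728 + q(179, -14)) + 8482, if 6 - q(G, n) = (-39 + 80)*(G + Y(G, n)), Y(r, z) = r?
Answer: -38918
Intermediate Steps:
q(G, n) = 6 - 82*G (q(G, n) = 6 - (-39 + 80)*(G + G) = 6 - 41*2*G = 6 - 82*G)
(-32728 + q(179, -14)) + 8482 = (-32728 + (6 - 82*179)) + 8482 = (-32728 + (6 - 14678)) + 8482 = (-32728 - 14672) + 8482 = -47400 + 8482 = -38918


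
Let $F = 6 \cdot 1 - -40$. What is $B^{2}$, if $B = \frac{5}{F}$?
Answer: $\frac{25}{2116} \approx 0.011815$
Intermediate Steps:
$F = 46$ ($F = 6 + 40 = 46$)
$B = \frac{5}{46} \approx 0.1087$
$B^{2} = \left(\frac{5}{46}\right)^{2} = \frac{25}{2116}$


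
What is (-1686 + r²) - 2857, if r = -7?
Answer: -4494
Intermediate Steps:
(-1686 + r²) - 2857 = (-1686 + (-7)²) - 2857 = (-1686 + 49) - 2857 = -1637 - 2857 = -4494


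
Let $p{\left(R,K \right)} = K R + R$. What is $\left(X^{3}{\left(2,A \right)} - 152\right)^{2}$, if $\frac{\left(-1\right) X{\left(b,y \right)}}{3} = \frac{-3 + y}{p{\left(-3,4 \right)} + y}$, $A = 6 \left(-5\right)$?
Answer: $\frac{413349561}{15625} \approx 26454.0$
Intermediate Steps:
$p{\left(R,K \right)} = R + K R$
$A = -30$
$X{\left(b,y \right)} = - \frac{3 \left(-3 + y\right)}{-15 + y}$ ($X{\left(b,y \right)} = - 3 \frac{-3 + y}{- 3 \left(1 + 4\right) + y} = - 3 \frac{-3 + y}{\left(-3\right) 5 + y} = - 3 \frac{-3 + y}{-15 + y} = - \frac{3 \left(-3 + y\right)}{-15 + y}$)
$\left(X^{3}{\left(2,A \right)} - 152\right)^{2} = \left(\left(\frac{3 \left(3 - -30\right)}{-15 - 30}\right)^{3} - 152\right)^{2} = \left(\left(\frac{3 \left(3 + 30\right)}{-45}\right)^{3} - 152\right)^{2} = \left(\left(3 \left(- \frac{1}{45}\right) 33\right)^{3} - 152\right)^{2} = \left(\left(- \frac{11}{5}\right)^{3} - 152\right)^{2} = \left(- \frac{1331}{125} - 152\right)^{2} = \left(- \frac{20331}{125}\right)^{2} = \frac{413349561}{15625}$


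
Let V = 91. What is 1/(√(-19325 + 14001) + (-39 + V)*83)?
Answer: 1079/4658295 - 11*I*√11/9316590 ≈ 0.00023163 - 3.9159e-6*I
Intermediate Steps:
1/(√(-19325 + 14001) + (-39 + V)*83) = 1/(√(-19325 + 14001) + (-39 + 91)*83) = 1/(√(-5324) + 52*83) = 1/(22*I*√11 + 4316) = 1/(4316 + 22*I*√11)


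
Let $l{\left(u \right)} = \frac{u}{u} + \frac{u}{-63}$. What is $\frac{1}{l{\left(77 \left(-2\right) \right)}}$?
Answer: $\frac{9}{31} \approx 0.29032$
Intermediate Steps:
$l{\left(u \right)} = 1 - \frac{u}{63}$ ($l{\left(u \right)} = 1 + u \left(- \frac{1}{63}\right) = 1 - \frac{u}{63}$)
$\frac{1}{l{\left(77 \left(-2\right) \right)}} = \frac{1}{1 - \frac{77 \left(-2\right)}{63}} = \frac{1}{1 - - \frac{22}{9}} = \frac{1}{1 + \frac{22}{9}} = \frac{1}{\frac{31}{9}} = \frac{9}{31}$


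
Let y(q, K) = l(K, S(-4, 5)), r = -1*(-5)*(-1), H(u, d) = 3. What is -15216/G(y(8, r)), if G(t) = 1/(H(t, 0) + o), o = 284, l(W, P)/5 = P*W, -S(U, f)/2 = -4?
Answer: -4366992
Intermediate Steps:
S(U, f) = 8 (S(U, f) = -2*(-4) = 8)
l(W, P) = 5*P*W (l(W, P) = 5*(P*W) = 5*P*W)
r = -5 (r = 5*(-1) = -5)
y(q, K) = 40*K (y(q, K) = 5*8*K = 40*K)
G(t) = 1/287 (G(t) = 1/(3 + 284) = 1/287)
-15216/G(y(8, r)) = -15216/1/287 = -15216*287 = -4366992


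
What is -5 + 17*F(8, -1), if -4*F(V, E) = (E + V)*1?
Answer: -139/4 ≈ -34.750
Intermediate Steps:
F(V, E) = -E/4 - V/4 (F(V, E) = -(E + V)/4 = -E/4 - V/4)
-5 + 17*F(8, -1) = -5 + 17*(-1/4*(-1) - 1/4*8) = -5 + 17*(1/4 - 2) = -5 + 17*(-7/4) = -5 - 119/4 = -139/4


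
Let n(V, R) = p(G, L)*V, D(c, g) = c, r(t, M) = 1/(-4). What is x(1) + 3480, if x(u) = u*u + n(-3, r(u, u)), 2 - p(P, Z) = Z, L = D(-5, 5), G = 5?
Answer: 3460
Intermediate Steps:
r(t, M) = -¼
L = -5
p(P, Z) = 2 - Z
n(V, R) = 7*V (n(V, R) = (2 - 1*(-5))*V = (2 + 5)*V = 7*V)
x(u) = -21 + u² (x(u) = u*u + 7*(-3) = u² - 21 = -21 + u²)
x(1) + 3480 = (-21 + 1²) + 3480 = (-21 + 1) + 3480 = -20 + 3480 = 3460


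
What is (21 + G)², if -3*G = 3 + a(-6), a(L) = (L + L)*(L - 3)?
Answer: 256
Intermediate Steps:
a(L) = 2*L*(-3 + L) (a(L) = (2*L)*(-3 + L) = 2*L*(-3 + L))
G = -37 (G = -(3 + 2*(-6)*(-3 - 6))/3 = -(3 + 2*(-6)*(-9))/3 = -(3 + 108)/3 = -⅓*111 = -37)
(21 + G)² = (21 - 37)² = (-16)² = 256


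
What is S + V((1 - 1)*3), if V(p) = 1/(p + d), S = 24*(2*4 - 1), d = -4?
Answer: 671/4 ≈ 167.75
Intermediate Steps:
S = 168 (S = 24*(8 - 1) = 24*7 = 168)
V(p) = 1/(-4 + p) (V(p) = 1/(p - 4) = 1/(-4 + p))
S + V((1 - 1)*3) = 168 + 1/(-4 + (1 - 1)*3) = 168 + 1/(-4 + 0*3) = 168 + 1/(-4 + 0) = 168 + 1/(-4) = 168 - ¼ = 671/4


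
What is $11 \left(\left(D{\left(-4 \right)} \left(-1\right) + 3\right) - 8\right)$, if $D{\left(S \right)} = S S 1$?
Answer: $-231$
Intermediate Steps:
$D{\left(S \right)} = S^{2}$ ($D{\left(S \right)} = S^{2} \cdot 1 = S^{2}$)
$11 \left(\left(D{\left(-4 \right)} \left(-1\right) + 3\right) - 8\right) = 11 \left(\left(\left(-4\right)^{2} \left(-1\right) + 3\right) - 8\right) = 11 \left(\left(16 \left(-1\right) + 3\right) - 8\right) = 11 \left(\left(-16 + 3\right) - 8\right) = 11 \left(-13 - 8\right) = 11 \left(-21\right) = -231$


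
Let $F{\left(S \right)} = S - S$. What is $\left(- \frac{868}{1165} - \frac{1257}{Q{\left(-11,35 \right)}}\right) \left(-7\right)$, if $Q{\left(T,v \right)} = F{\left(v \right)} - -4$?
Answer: $\frac{10275139}{4660} \approx 2205.0$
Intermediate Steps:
$F{\left(S \right)} = 0$
$Q{\left(T,v \right)} = 4$ ($Q{\left(T,v \right)} = 0 - -4 = 0 + 4 = 4$)
$\left(- \frac{868}{1165} - \frac{1257}{Q{\left(-11,35 \right)}}\right) \left(-7\right) = \left(- \frac{868}{1165} - \frac{1257}{4}\right) \left(-7\right) = \left(- \frac{1467877}{4660}\right) \left(-7\right) = \frac{10275139}{4660}$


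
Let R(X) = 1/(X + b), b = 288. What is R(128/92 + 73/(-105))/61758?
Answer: 805/14352579786 ≈ 5.6087e-8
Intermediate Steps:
R(X) = 1/(288 + X) (R(X) = 1/(X + 288) = 1/(288 + X))
R(128/92 + 73/(-105))/61758 = 1/((288 + (128/92 + 73/(-105)))*61758) = (1/61758)/(288 + (128*(1/92) + 73*(-1/105))) = (1/61758)/(288 + (32/23 - 73/105)) = (1/61758)/(288 + 1681/2415) = (1/61758)/(697201/2415) = (2415/697201)*(1/61758) = 805/14352579786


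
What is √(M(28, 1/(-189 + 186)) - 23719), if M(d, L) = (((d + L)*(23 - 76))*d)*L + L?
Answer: I*√90302/3 ≈ 100.17*I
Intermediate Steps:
M(d, L) = L + L*d*(-53*L - 53*d) (M(d, L) = (((L + d)*(-53))*d)*L + L = ((-53*L - 53*d)*d)*L + L = (d*(-53*L - 53*d))*L + L = L*d*(-53*L - 53*d) + L = L + L*d*(-53*L - 53*d))
√(M(28, 1/(-189 + 186)) - 23719) = √((1 - 53*28² - 53*28/(-189 + 186))/(-189 + 186) - 23719) = √((1 - 53*784 - 53*28/(-3))/(-3) - 23719) = √(-(1 - 41552 - 53*(-⅓)*28)/3 - 23719) = √(-(1 - 41552 + 1484/3)/3 - 23719) = √(-⅓*(-123169/3) - 23719) = √(123169/9 - 23719) = √(-90302/9) = I*√90302/3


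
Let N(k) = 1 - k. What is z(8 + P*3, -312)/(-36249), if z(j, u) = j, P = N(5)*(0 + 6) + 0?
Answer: 64/36249 ≈ 0.0017656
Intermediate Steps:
P = -24 (P = (1 - 1*5)*(0 + 6) + 0 = (1 - 5)*6 + 0 = -4*6 + 0 = -24 + 0 = -24)
z(8 + P*3, -312)/(-36249) = (8 - 24*3)/(-36249) = (8 - 72)*(-1/36249) = -64*(-1/36249) = 64/36249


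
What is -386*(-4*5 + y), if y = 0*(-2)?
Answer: 7720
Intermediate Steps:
y = 0
-386*(-4*5 + y) = -386*(-4*5 + 0) = -386*(-20 + 0) = -386*(-20) = 7720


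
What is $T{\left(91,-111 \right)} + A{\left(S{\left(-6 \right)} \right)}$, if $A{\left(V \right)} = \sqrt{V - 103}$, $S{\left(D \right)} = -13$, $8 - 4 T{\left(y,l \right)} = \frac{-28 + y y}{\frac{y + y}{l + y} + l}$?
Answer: $\frac{46069}{2402} + 2 i \sqrt{29} \approx 19.179 + 10.77 i$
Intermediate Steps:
$T{\left(y,l \right)} = 2 - \frac{-28 + y^{2}}{4 \left(l + \frac{2 y}{l + y}\right)}$ ($T{\left(y,l \right)} = 2 - \frac{\left(-28 + y y\right) \frac{1}{\frac{y + y}{l + y} + l}}{4} = 2 - \frac{\left(-28 + y^{2}\right) \frac{1}{\frac{2 y}{l + y} + l}}{4} = 2 - \frac{\left(-28 + y^{2}\right) \frac{1}{l + \frac{2 y}{l + y}}}{4} = 2 - \frac{\frac{1}{l + \frac{2 y}{l + y}} \left(-28 + y^{2}\right)}{4} = 2 - \frac{-28 + y^{2}}{4 \left(l + \frac{2 y}{l + y}\right)}$)
$A{\left(V \right)} = \sqrt{-103 + V}$
$T{\left(91,-111 \right)} + A{\left(S{\left(-6 \right)} \right)} = \frac{- 91^{3} + 8 \left(-111\right)^{2} + 28 \left(-111\right) + 44 \cdot 91 - - 111 \cdot 91^{2} + 8 \left(-111\right) 91}{4 \left(\left(-111\right)^{2} + 2 \cdot 91 - 10101\right)} + \sqrt{-103 - 13} = \frac{\left(-1\right) 753571 + 8 \cdot 12321 - 3108 + 4004 - \left(-111\right) 8281 - 80808}{4 \left(12321 + 182 - 10101\right)} + \sqrt{-116} = \frac{-753571 + 98568 - 3108 + 4004 + 919191 - 80808}{4 \cdot 2402} + 2 i \sqrt{29} = \frac{1}{4} \cdot \frac{1}{2402} \cdot 184276 + 2 i \sqrt{29} = \frac{46069}{2402} + 2 i \sqrt{29}$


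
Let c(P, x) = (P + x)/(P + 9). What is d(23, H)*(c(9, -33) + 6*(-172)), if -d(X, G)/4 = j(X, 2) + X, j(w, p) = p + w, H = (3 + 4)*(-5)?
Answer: 198400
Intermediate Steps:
H = -35 (H = 7*(-5) = -35)
c(P, x) = (P + x)/(9 + P)
d(X, G) = -8 - 8*X (d(X, G) = -4*((2 + X) + X) = -4*(2 + 2*X) = -8 - 8*X)
d(23, H)*(c(9, -33) + 6*(-172)) = (-8 - 8*23)*((9 - 33)/(9 + 9) + 6*(-172)) = (-8 - 184)*(-24/18 - 1032) = -192*((1/18)*(-24) - 1032) = -192*(-4/3 - 1032) = -192*(-3100/3) = 198400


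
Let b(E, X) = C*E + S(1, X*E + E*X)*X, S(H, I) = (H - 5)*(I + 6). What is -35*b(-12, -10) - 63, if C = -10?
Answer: -348663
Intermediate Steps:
S(H, I) = (-5 + H)*(6 + I)
b(E, X) = -10*E + X*(-24 - 8*E*X) (b(E, X) = -10*E + (-30 - 5*(X*E + E*X) + 6*1 + 1*(X*E + E*X))*X = -10*E + (-30 - 5*(E*X + E*X) + 6 + 1*(E*X + E*X))*X = -10*E + (-30 - 10*E*X + 6 + 1*(2*E*X))*X = -10*E + (-30 - 10*E*X + 6 + 2*E*X)*X = -10*E + (-24 - 8*E*X)*X = -10*E + X*(-24 - 8*E*X))
-35*b(-12, -10) - 63 = -35*(-10*(-12) - 8*(-10)*(3 - 12*(-10))) - 63 = -35*(120 - 8*(-10)*(3 + 120)) - 63 = -35*(120 - 8*(-10)*123) - 63 = -35*(120 + 9840) - 63 = -35*9960 - 63 = -348600 - 63 = -348663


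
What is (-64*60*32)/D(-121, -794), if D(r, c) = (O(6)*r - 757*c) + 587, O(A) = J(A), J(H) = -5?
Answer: -4096/20075 ≈ -0.20403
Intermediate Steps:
O(A) = -5
D(r, c) = 587 - 757*c - 5*r (D(r, c) = (-5*r - 757*c) + 587 = (-757*c - 5*r) + 587 = 587 - 757*c - 5*r)
(-64*60*32)/D(-121, -794) = (-64*60*32)/(587 - 757*(-794) - 5*(-121)) = (-3840*32)/(587 + 601058 + 605) = -122880/602250 = -122880*1/602250 = -4096/20075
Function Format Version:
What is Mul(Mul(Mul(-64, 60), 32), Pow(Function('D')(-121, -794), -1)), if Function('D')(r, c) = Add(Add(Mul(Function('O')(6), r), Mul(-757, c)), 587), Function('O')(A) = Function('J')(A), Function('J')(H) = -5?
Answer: Rational(-4096, 20075) ≈ -0.20403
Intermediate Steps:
Function('O')(A) = -5
Function('D')(r, c) = Add(587, Mul(-757, c), Mul(-5, r)) (Function('D')(r, c) = Add(Add(Mul(-5, r), Mul(-757, c)), 587) = Add(Add(Mul(-757, c), Mul(-5, r)), 587) = Add(587, Mul(-757, c), Mul(-5, r)))
Mul(Mul(Mul(-64, 60), 32), Pow(Function('D')(-121, -794), -1)) = Mul(Mul(Mul(-64, 60), 32), Pow(Add(587, Mul(-757, -794), Mul(-5, -121)), -1)) = Mul(Mul(-3840, 32), Pow(Add(587, 601058, 605), -1)) = Mul(-122880, Pow(602250, -1)) = Mul(-122880, Rational(1, 602250)) = Rational(-4096, 20075)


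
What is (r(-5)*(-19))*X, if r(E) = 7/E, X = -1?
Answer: -133/5 ≈ -26.600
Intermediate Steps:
(r(-5)*(-19))*X = ((7/(-5))*(-19))*(-1) = ((7*(-1/5))*(-19))*(-1) = -7/5*(-19)*(-1) = (133/5)*(-1) = -133/5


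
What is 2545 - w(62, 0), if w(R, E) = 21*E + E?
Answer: 2545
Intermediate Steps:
w(R, E) = 22*E
2545 - w(62, 0) = 2545 - 22*0 = 2545 - 1*0 = 2545 + 0 = 2545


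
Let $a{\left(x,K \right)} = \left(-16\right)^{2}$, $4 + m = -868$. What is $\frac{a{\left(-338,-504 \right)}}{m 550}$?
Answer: $- \frac{16}{29975} \approx -0.00053378$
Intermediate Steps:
$m = -872$ ($m = -4 - 868 = -872$)
$a{\left(x,K \right)} = 256$
$\frac{a{\left(-338,-504 \right)}}{m 550} = \frac{256}{\left(-872\right) 550} = \frac{256}{-479600} = 256 \left(- \frac{1}{479600}\right) = - \frac{16}{29975}$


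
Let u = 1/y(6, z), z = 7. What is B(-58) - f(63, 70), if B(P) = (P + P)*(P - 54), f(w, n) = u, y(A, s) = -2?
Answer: 25985/2 ≈ 12993.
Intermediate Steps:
u = -½ (u = 1/(-2) = -½ ≈ -0.50000)
f(w, n) = -½
B(P) = 2*P*(-54 + P) (B(P) = (2*P)*(-54 + P) = 2*P*(-54 + P))
B(-58) - f(63, 70) = 2*(-58)*(-54 - 58) - 1*(-½) = 2*(-58)*(-112) + ½ = 12992 + ½ = 25985/2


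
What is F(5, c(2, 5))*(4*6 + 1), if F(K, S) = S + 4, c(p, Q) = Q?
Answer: 225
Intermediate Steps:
F(K, S) = 4 + S
F(5, c(2, 5))*(4*6 + 1) = (4 + 5)*(4*6 + 1) = 9*(24 + 1) = 9*25 = 225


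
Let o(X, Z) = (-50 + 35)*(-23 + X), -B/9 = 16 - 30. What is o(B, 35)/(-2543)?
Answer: 1545/2543 ≈ 0.60755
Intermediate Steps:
B = 126 (B = -9*(16 - 30) = -9*(-14) = 126)
o(X, Z) = 345 - 15*X (o(X, Z) = -15*(-23 + X) = 345 - 15*X)
o(B, 35)/(-2543) = (345 - 15*126)/(-2543) = (345 - 1890)*(-1/2543) = -1545*(-1/2543) = 1545/2543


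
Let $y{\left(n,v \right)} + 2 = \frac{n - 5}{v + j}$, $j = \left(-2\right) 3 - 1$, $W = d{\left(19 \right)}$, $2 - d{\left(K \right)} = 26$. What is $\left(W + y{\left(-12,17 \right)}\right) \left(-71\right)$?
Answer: $\frac{19667}{10} \approx 1966.7$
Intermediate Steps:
$d{\left(K \right)} = -24$ ($d{\left(K \right)} = 2 - 26 = -24$)
$W = -24$
$j = -7$ ($j = -6 - 1 = -7$)
$y{\left(n,v \right)} = -2 + \frac{-5 + n}{-7 + v}$ ($y{\left(n,v \right)} = -2 + \frac{n - 5}{v - 7} = -2 + \frac{-5 + n}{-7 + v}$)
$\left(W + y{\left(-12,17 \right)}\right) \left(-71\right) = \left(-24 + \frac{9 - 12 - 34}{-7 + 17}\right) \left(-71\right) = \left(-24 + \frac{9 - 12 - 34}{10}\right) \left(-71\right) = \left(-24 + \frac{1}{10} \left(-37\right)\right) \left(-71\right) = \left(-24 - \frac{37}{10}\right) \left(-71\right) = \left(- \frac{277}{10}\right) \left(-71\right) = \frac{19667}{10}$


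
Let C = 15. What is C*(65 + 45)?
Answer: 1650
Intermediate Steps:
C*(65 + 45) = 15*(65 + 45) = 15*110 = 1650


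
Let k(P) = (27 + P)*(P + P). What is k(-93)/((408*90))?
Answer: 341/1020 ≈ 0.33431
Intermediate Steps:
k(P) = 2*P*(27 + P) (k(P) = (27 + P)*(2*P) = 2*P*(27 + P))
k(-93)/((408*90)) = (2*(-93)*(27 - 93))/((408*90)) = (2*(-93)*(-66))/36720 = 12276*(1/36720) = 341/1020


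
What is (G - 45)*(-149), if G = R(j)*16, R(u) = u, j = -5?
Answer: 18625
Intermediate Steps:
G = -80 (G = -5*16 = -80)
(G - 45)*(-149) = (-80 - 45)*(-149) = -125*(-149) = 18625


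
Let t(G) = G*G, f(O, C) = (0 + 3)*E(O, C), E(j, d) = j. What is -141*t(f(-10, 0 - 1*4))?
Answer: -126900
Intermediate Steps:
f(O, C) = 3*O (f(O, C) = (0 + 3)*O = 3*O)
t(G) = G²
-141*t(f(-10, 0 - 1*4)) = -141*(3*(-10))² = -141*(-30)² = -141*900 = -126900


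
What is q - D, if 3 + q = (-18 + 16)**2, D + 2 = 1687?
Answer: -1684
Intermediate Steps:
D = 1685 (D = -2 + 1687 = 1685)
q = 1 (q = -3 + (-18 + 16)**2 = -3 + (-2)**2 = -3 + 4 = 1)
q - D = 1 - 1*1685 = 1 - 1685 = -1684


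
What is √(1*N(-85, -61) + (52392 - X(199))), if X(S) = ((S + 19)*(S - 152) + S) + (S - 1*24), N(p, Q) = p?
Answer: √41687 ≈ 204.17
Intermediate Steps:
X(S) = -24 + 2*S + (-152 + S)*(19 + S) (X(S) = ((19 + S)*(-152 + S) + S) + (S - 24) = ((-152 + S)*(19 + S) + S) + (-24 + S) = (S + (-152 + S)*(19 + S)) + (-24 + S) = -24 + 2*S + (-152 + S)*(19 + S))
√(1*N(-85, -61) + (52392 - X(199))) = √(1*(-85) + (52392 - (-2912 + 199² - 131*199))) = √(-85 + (52392 - (-2912 + 39601 - 26069))) = √(-85 + (52392 - 1*10620)) = √(-85 + (52392 - 10620)) = √(-85 + 41772) = √41687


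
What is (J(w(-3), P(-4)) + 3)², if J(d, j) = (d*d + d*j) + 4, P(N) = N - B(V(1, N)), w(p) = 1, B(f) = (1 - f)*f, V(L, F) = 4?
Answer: 256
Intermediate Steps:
B(f) = f*(1 - f)
P(N) = 12 + N (P(N) = N - 4*(1 - 1*4) = N - 4*(1 - 4) = N - 4*(-3) = N - 1*(-12) = N + 12 = 12 + N)
J(d, j) = 4 + d² + d*j (J(d, j) = (d² + d*j) + 4 = 4 + d² + d*j)
(J(w(-3), P(-4)) + 3)² = ((4 + 1² + 1*(12 - 4)) + 3)² = ((4 + 1 + 1*8) + 3)² = ((4 + 1 + 8) + 3)² = (13 + 3)² = 16² = 256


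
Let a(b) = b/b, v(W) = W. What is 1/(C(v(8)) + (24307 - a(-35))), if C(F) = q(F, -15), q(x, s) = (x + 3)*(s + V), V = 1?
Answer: 1/24152 ≈ 4.1404e-5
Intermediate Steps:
q(x, s) = (1 + s)*(3 + x) (q(x, s) = (x + 3)*(s + 1) = (3 + x)*(1 + s) = (1 + s)*(3 + x))
C(F) = -42 - 14*F (C(F) = 3 + F + 3*(-15) - 15*F = 3 + F - 45 - 15*F = -42 - 14*F)
a(b) = 1
1/(C(v(8)) + (24307 - a(-35))) = 1/((-42 - 14*8) + (24307 - 1*1)) = 1/((-42 - 112) + (24307 - 1)) = 1/(-154 + 24306) = 1/24152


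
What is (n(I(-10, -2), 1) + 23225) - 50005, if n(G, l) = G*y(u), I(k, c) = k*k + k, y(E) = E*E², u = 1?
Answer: -26690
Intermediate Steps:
y(E) = E³
I(k, c) = k + k² (I(k, c) = k² + k = k + k²)
n(G, l) = G (n(G, l) = G*1³ = G*1 = G)
(n(I(-10, -2), 1) + 23225) - 50005 = (-10*(1 - 10) + 23225) - 50005 = (-10*(-9) + 23225) - 50005 = (90 + 23225) - 50005 = 23315 - 50005 = -26690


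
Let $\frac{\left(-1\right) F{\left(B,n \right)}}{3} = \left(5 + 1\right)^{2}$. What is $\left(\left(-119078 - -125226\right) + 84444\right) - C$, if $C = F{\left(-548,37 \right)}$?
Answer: $90700$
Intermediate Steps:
$F{\left(B,n \right)} = -108$ ($F{\left(B,n \right)} = - 3 \left(5 + 1\right)^{2} = - 3 \cdot 6^{2} = \left(-3\right) 36 = -108$)
$C = -108$
$\left(\left(-119078 - -125226\right) + 84444\right) - C = \left(\left(-119078 - -125226\right) + 84444\right) - -108 = \left(\left(-119078 + 125226\right) + 84444\right) + 108 = \left(6148 + 84444\right) + 108 = 90592 + 108 = 90700$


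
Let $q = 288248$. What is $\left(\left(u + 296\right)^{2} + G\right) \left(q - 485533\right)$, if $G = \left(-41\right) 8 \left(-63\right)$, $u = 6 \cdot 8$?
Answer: $-27422615000$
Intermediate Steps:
$u = 48$
$G = 20664$ ($G = \left(-328\right) \left(-63\right) = 20664$)
$\left(\left(u + 296\right)^{2} + G\right) \left(q - 485533\right) = \left(\left(48 + 296\right)^{2} + 20664\right) \left(288248 - 485533\right) = \left(344^{2} + 20664\right) \left(-197285\right) = \left(118336 + 20664\right) \left(-197285\right) = 139000 \left(-197285\right) = -27422615000$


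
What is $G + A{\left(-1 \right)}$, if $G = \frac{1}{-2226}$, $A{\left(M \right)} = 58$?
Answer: $\frac{129107}{2226} \approx 58.0$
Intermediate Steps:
$G = - \frac{1}{2226} \approx -0.00044924$
$G + A{\left(-1 \right)} = - \frac{1}{2226} + 58 = \frac{129107}{2226}$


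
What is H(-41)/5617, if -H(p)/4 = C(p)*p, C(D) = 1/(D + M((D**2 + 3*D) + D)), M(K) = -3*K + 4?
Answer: -1/157139 ≈ -6.3638e-6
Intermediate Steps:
M(K) = 4 - 3*K
C(D) = 1/(4 - 11*D - 3*D**2) (C(D) = 1/(D + (4 - 3*((D**2 + 3*D) + D))) = 1/(D + (4 - 3*(D**2 + 4*D))) = 1/(D + (4 + (-12*D - 3*D**2))) = 1/(D + (4 - 12*D - 3*D**2)) = 1/(4 - 11*D - 3*D**2))
H(p) = -4*p/(4 + p - 3*p*(4 + p))
H(-41)/5617 = (4*(-41)/(-4 + 3*(-41)**2 + 11*(-41)))/5617 = (4*(-41)/(-4 + 3*1681 - 451))*(1/5617) = (4*(-41)/(-4 + 5043 - 451))*(1/5617) = (4*(-41)/4588)*(1/5617) = (4*(-41)*(1/4588))*(1/5617) = -41/1147*1/5617 = -1/157139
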